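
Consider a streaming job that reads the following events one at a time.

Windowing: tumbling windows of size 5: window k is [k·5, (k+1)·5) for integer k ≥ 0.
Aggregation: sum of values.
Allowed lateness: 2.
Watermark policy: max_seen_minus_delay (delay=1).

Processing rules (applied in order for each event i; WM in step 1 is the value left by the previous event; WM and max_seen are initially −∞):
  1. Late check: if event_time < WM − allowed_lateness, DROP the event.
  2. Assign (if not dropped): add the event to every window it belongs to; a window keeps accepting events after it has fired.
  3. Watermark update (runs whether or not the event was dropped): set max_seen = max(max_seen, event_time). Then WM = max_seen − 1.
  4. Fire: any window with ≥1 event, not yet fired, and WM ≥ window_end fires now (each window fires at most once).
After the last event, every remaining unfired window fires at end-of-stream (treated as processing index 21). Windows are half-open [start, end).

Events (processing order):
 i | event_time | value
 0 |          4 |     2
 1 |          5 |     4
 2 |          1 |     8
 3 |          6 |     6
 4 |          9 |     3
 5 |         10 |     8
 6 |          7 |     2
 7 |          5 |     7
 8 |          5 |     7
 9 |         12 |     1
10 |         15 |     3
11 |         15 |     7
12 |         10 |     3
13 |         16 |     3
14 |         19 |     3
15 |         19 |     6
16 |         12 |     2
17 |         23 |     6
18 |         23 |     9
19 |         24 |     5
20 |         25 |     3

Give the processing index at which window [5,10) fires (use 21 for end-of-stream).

i=0 t=4 v=2: → [0,5); WM=3
i=1 t=5 v=4: → [5,10); WM=4
i=2 t=1 v=8: DROP (t<4-2); WM=4
i=3 t=6 v=6: → [5,10); WM=5; [0,5) fires=2
i=4 t=9 v=3: → [5,10); WM=8
i=5 t=10 v=8: → [10,15); WM=9
i=6 t=7 v=2: → [5,10); WM=9
i=7 t=5 v=7: DROP (t<9-2); WM=9
i=8 t=5 v=7: DROP (t<9-2); WM=9
i=9 t=12 v=1: → [10,15); WM=11; [5,10) fires=15
i=10 t=15 v=3: → [15,20); WM=14
i=11 t=15 v=7: → [15,20); WM=14
i=12 t=10 v=3: DROP (t<14-2); WM=14
i=13 t=16 v=3: → [15,20); WM=15; [10,15) fires=9
i=14 t=19 v=3: → [15,20); WM=18
i=15 t=19 v=6: → [15,20); WM=18
i=16 t=12 v=2: DROP (t<18-2); WM=18
i=17 t=23 v=6: → [20,25); WM=22; [15,20) fires=22
i=18 t=23 v=9: → [20,25); WM=22
i=19 t=24 v=5: → [20,25); WM=23
i=20 t=25 v=3: → [25,30); WM=24

9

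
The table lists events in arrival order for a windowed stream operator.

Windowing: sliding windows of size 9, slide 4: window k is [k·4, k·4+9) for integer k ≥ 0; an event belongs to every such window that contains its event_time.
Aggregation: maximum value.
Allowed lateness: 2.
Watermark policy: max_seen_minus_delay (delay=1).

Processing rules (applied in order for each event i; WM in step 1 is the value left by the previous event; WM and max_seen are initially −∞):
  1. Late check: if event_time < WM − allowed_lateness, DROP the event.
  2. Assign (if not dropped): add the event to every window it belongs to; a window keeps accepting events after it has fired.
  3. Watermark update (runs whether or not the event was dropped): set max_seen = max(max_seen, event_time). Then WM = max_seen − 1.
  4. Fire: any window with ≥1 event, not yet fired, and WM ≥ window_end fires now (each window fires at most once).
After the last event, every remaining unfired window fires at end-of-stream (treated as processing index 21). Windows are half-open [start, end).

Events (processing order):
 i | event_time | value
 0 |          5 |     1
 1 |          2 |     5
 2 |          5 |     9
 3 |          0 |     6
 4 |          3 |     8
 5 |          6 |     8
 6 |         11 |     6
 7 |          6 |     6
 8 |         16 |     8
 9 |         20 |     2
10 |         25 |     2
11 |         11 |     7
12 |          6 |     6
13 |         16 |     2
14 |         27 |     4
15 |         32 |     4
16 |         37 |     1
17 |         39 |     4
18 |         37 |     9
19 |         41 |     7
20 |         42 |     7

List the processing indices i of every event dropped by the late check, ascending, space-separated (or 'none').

i=0 t=5 v=1: → [4,13),[0,9); WM=4
i=1 t=2 v=5: → [0,9); WM=4
i=2 t=5 v=9: → [4,13),[0,9); WM=4
i=3 t=0 v=6: DROP (t<4-2); WM=4
i=4 t=3 v=8: → [0,9); WM=4
i=5 t=6 v=8: → [4,13),[0,9); WM=5
i=6 t=11 v=6: → [8,17),[4,13); WM=10; [0,9) fires=9
i=7 t=6 v=6: DROP (t<10-2); WM=10
i=8 t=16 v=8: → [16,25),[12,21),[8,17); WM=15; [4,13) fires=9
i=9 t=20 v=2: → [20,29),[16,25),[12,21); WM=19; [8,17) fires=8
i=10 t=25 v=2: → [24,33),[20,29); WM=24; [12,21) fires=8
i=11 t=11 v=7: DROP (t<24-2); WM=24
i=12 t=6 v=6: DROP (t<24-2); WM=24
i=13 t=16 v=2: DROP (t<24-2); WM=24
i=14 t=27 v=4: → [24,33),[20,29); WM=26; [16,25) fires=8
i=15 t=32 v=4: → [32,41),[28,37),[24,33); WM=31; [20,29) fires=4
i=16 t=37 v=1: → [36,45),[32,41); WM=36; [24,33) fires=4
i=17 t=39 v=4: → [36,45),[32,41); WM=38; [28,37) fires=4
i=18 t=37 v=9: → [36,45),[32,41); WM=38
i=19 t=41 v=7: → [40,49),[36,45); WM=40
i=20 t=42 v=7: → [40,49),[36,45); WM=41; [32,41) fires=9

3 7 11 12 13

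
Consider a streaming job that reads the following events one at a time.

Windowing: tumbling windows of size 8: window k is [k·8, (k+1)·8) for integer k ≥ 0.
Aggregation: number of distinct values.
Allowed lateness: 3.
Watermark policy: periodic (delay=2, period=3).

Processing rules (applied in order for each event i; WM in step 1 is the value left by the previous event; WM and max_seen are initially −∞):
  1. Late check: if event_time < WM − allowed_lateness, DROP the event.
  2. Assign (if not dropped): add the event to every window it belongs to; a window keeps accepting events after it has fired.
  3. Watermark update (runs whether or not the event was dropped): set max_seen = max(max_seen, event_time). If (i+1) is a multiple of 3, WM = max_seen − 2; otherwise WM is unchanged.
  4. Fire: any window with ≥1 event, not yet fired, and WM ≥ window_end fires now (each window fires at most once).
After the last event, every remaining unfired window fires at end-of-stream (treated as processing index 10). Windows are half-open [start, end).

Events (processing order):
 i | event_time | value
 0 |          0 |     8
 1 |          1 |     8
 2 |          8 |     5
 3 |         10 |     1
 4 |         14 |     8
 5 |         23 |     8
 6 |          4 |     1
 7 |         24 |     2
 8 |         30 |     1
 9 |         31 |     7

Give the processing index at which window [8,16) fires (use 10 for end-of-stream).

i=0 t=0 v=8: → [0,8); WM=−∞
i=1 t=1 v=8: → [0,8); WM=−∞
i=2 t=8 v=5: → [8,16); WM=6
i=3 t=10 v=1: → [8,16); WM=6
i=4 t=14 v=8: → [8,16); WM=6
i=5 t=23 v=8: → [16,24); WM=21; [0,8) fires=1 [8,16) fires=3
i=6 t=4 v=1: DROP (t<21-3); WM=21
i=7 t=24 v=2: → [24,32); WM=21
i=8 t=30 v=1: → [24,32); WM=28; [16,24) fires=1
i=9 t=31 v=7: → [24,32); WM=28

5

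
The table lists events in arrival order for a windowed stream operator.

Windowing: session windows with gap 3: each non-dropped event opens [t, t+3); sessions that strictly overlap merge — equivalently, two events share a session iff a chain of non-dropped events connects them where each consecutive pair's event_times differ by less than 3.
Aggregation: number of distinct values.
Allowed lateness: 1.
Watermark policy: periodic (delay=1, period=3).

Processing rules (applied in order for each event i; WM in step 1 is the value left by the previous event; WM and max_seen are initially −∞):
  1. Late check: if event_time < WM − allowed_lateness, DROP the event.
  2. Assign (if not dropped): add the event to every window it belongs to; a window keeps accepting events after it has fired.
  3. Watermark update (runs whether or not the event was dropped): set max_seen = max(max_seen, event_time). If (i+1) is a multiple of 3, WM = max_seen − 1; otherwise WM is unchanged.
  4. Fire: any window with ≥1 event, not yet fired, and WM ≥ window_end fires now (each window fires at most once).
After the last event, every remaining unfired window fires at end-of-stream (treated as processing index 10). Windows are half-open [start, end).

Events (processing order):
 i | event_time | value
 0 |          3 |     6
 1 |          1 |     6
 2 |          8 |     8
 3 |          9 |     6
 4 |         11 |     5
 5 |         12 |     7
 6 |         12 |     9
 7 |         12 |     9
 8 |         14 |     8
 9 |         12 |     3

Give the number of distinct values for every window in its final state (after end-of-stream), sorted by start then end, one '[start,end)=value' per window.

i=0 t=3 v=6: → [3,6); WM=−∞
i=1 t=1 v=6: → [1,6); WM=−∞
i=2 t=8 v=8: → [8,11); WM=7
i=3 t=9 v=6: → [8,12); WM=7
i=4 t=11 v=5: → [8,14); WM=7
i=5 t=12 v=7: → [8,15); WM=11
i=6 t=12 v=9: → [8,15); WM=11
i=7 t=12 v=9: → [8,15); WM=11
i=8 t=14 v=8: → [8,17); WM=13
i=9 t=12 v=3: → [8,17); WM=13

[1,6)=1 [8,17)=6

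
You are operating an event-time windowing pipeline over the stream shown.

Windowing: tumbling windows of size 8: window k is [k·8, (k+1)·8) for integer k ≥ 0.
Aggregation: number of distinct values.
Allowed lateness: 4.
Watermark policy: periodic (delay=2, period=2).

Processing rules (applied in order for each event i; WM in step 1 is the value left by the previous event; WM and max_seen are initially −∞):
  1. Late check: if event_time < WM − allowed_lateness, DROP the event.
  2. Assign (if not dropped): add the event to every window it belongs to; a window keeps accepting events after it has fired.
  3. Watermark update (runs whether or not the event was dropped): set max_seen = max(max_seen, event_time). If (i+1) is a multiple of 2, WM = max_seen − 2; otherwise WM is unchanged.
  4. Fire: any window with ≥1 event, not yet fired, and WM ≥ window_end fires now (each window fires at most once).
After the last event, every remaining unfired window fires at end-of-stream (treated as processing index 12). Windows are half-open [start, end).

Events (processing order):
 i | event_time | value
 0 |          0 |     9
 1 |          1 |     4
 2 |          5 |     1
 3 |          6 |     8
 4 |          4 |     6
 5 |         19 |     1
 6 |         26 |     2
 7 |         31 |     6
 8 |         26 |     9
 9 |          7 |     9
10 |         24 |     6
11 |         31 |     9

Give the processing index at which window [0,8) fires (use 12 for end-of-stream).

i=0 t=0 v=9: → [0,8); WM=−∞
i=1 t=1 v=4: → [0,8); WM=-1
i=2 t=5 v=1: → [0,8); WM=-1
i=3 t=6 v=8: → [0,8); WM=4
i=4 t=4 v=6: → [0,8); WM=4
i=5 t=19 v=1: → [16,24); WM=17; [0,8) fires=5
i=6 t=26 v=2: → [24,32); WM=17
i=7 t=31 v=6: → [24,32); WM=29; [16,24) fires=1
i=8 t=26 v=9: → [24,32); WM=29
i=9 t=7 v=9: DROP (t<29-4); WM=29
i=10 t=24 v=6: DROP (t<29-4); WM=29
i=11 t=31 v=9: → [24,32); WM=29

5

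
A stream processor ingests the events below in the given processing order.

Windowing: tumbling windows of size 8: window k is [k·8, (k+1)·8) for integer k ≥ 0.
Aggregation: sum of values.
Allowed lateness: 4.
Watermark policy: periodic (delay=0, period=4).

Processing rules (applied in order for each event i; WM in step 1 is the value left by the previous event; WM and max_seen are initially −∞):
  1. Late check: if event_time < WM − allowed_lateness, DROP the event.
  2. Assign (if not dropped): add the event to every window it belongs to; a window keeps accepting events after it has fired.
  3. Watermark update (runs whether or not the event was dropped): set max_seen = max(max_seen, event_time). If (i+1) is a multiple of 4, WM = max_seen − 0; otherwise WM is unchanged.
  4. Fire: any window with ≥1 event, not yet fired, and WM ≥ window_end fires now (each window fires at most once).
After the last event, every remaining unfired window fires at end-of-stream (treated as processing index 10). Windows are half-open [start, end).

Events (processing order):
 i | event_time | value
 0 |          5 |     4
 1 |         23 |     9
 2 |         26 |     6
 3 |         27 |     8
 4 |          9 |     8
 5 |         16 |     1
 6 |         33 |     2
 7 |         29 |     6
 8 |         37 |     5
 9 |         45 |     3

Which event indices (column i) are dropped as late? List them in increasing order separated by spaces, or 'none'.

i=0 t=5 v=4: → [0,8); WM=−∞
i=1 t=23 v=9: → [16,24); WM=−∞
i=2 t=26 v=6: → [24,32); WM=−∞
i=3 t=27 v=8: → [24,32); WM=27; [0,8) fires=4 [16,24) fires=9
i=4 t=9 v=8: DROP (t<27-4); WM=27
i=5 t=16 v=1: DROP (t<27-4); WM=27
i=6 t=33 v=2: → [32,40); WM=27
i=7 t=29 v=6: → [24,32); WM=33; [24,32) fires=20
i=8 t=37 v=5: → [32,40); WM=33
i=9 t=45 v=3: → [40,48); WM=33

4 5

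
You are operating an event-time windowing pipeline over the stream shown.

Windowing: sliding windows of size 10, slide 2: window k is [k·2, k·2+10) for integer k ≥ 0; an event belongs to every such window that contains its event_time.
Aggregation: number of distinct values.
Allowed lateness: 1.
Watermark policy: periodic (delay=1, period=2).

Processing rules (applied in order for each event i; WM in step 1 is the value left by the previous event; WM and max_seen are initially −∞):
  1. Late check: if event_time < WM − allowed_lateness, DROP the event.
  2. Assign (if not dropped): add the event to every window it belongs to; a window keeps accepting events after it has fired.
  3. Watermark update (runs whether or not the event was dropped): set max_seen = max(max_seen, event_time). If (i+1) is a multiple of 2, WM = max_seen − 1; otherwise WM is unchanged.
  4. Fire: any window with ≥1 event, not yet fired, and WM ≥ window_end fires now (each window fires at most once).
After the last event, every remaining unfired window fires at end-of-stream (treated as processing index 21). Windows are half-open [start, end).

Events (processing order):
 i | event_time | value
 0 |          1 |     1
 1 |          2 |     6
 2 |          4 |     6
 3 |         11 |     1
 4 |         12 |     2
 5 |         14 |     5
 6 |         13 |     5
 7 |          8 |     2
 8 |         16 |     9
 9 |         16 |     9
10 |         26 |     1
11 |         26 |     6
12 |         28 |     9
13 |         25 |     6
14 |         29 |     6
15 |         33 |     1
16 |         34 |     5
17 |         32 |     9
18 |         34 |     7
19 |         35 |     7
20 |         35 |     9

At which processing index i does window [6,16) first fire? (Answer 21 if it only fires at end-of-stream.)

i=0 t=1 v=1: → [0,10); WM=−∞
i=1 t=2 v=6: → [2,12),[0,10); WM=1
i=2 t=4 v=6: → [4,14),[2,12),[0,10); WM=1
i=3 t=11 v=1: → [10,20),[8,18),[6,16),[4,14),[2,12); WM=10; [0,10) fires=2
i=4 t=12 v=2: → [12,22),[10,20),[8,18),[6,16),[4,14); WM=10
i=5 t=14 v=5: → [14,24),[12,22),[10,20),[8,18),[6,16); WM=13; [2,12) fires=2
i=6 t=13 v=5: → [12,22),[10,20),[8,18),[6,16),[4,14); WM=13
i=7 t=8 v=2: DROP (t<13-1); WM=13
i=8 t=16 v=9: → [16,26),[14,24),[12,22),[10,20),[8,18); WM=13
i=9 t=16 v=9: → [16,26),[14,24),[12,22),[10,20),[8,18); WM=15; [4,14) fires=4
i=10 t=26 v=1: → [26,36),[24,34),[22,32),[20,30),[18,28); WM=15
i=11 t=26 v=6: → [26,36),[24,34),[22,32),[20,30),[18,28); WM=25; [6,16) fires=3 [8,18) fires=4 [10,20) fires=4 [12,22) fires=3 [14,24) fires=2
i=12 t=28 v=9: → [28,38),[26,36),[24,34),[22,32),[20,30); WM=25
i=13 t=25 v=6: → [24,34),[22,32),[20,30),[18,28),[16,26); WM=27; [16,26) fires=2
i=14 t=29 v=6: → [28,38),[26,36),[24,34),[22,32),[20,30); WM=27
i=15 t=33 v=1: → [32,42),[30,40),[28,38),[26,36),[24,34); WM=32; [18,28) fires=2 [20,30) fires=3 [22,32) fires=3
i=16 t=34 v=5: → [34,44),[32,42),[30,40),[28,38),[26,36); WM=32
i=17 t=32 v=9: → [32,42),[30,40),[28,38),[26,36),[24,34); WM=33
i=18 t=34 v=7: → [34,44),[32,42),[30,40),[28,38),[26,36); WM=33
i=19 t=35 v=7: → [34,44),[32,42),[30,40),[28,38),[26,36); WM=34; [24,34) fires=3
i=20 t=35 v=9: → [34,44),[32,42),[30,40),[28,38),[26,36); WM=34

11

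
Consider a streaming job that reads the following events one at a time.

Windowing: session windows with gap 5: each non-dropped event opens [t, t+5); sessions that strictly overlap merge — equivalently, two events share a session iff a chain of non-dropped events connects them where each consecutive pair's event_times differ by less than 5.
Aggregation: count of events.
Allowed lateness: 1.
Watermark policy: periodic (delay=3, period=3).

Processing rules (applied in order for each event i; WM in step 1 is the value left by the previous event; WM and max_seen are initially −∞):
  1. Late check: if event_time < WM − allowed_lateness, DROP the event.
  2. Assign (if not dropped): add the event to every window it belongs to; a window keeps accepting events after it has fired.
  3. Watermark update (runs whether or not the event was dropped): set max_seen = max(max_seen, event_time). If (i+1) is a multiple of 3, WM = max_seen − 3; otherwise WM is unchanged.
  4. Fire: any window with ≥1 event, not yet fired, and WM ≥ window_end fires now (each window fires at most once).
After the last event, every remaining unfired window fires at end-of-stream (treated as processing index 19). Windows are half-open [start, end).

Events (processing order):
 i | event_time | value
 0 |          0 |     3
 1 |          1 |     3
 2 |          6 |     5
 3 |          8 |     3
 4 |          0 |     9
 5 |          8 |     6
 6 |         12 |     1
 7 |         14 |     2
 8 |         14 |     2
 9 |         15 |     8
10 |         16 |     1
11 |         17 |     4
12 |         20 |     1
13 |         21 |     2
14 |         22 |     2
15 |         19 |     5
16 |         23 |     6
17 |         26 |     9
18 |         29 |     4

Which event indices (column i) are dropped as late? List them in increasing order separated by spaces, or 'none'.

i=0 t=0 v=3: → [0,5); WM=−∞
i=1 t=1 v=3: → [0,6); WM=−∞
i=2 t=6 v=5: → [6,11); WM=3
i=3 t=8 v=3: → [6,13); WM=3
i=4 t=0 v=9: DROP (t<3-1); WM=3
i=5 t=8 v=6: → [6,13); WM=5
i=6 t=12 v=1: → [6,17); WM=5
i=7 t=14 v=2: → [6,19); WM=5
i=8 t=14 v=2: → [6,19); WM=11
i=9 t=15 v=8: → [6,20); WM=11
i=10 t=16 v=1: → [6,21); WM=11
i=11 t=17 v=4: → [6,22); WM=14
i=12 t=20 v=1: → [6,25); WM=14
i=13 t=21 v=2: → [6,26); WM=14
i=14 t=22 v=2: → [6,27); WM=19
i=15 t=19 v=5: → [6,27); WM=19
i=16 t=23 v=6: → [6,28); WM=19
i=17 t=26 v=9: → [6,31); WM=23
i=18 t=29 v=4: → [6,34); WM=23

4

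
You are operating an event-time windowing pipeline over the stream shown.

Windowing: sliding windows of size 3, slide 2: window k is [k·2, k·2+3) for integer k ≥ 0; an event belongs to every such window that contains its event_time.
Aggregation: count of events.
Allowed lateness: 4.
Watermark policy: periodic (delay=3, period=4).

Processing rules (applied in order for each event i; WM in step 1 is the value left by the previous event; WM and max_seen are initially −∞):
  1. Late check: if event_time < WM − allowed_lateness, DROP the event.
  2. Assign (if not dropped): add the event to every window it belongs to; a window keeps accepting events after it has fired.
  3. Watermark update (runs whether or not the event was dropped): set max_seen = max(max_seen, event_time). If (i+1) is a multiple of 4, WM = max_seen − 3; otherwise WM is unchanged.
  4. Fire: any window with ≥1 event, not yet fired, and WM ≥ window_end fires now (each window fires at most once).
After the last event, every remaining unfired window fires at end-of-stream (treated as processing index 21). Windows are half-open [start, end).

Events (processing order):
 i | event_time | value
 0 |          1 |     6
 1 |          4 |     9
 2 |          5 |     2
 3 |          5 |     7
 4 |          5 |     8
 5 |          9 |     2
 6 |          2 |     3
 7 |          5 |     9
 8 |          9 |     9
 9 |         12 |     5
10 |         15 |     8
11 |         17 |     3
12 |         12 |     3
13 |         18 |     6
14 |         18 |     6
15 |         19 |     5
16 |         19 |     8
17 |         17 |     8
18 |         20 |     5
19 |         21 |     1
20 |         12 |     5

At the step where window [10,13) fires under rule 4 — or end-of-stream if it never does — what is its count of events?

1

i=0 t=1 v=6: → [0,3); WM=−∞
i=1 t=4 v=9: → [4,7),[2,5); WM=−∞
i=2 t=5 v=2: → [4,7); WM=−∞
i=3 t=5 v=7: → [4,7); WM=2
i=4 t=5 v=8: → [4,7); WM=2
i=5 t=9 v=2: → [8,11); WM=2
i=6 t=2 v=3: → [2,5),[0,3); WM=2
i=7 t=5 v=9: → [4,7); WM=6; [0,3) fires=2 [2,5) fires=2
i=8 t=9 v=9: → [8,11); WM=6
i=9 t=12 v=5: → [12,15),[10,13); WM=6
i=10 t=15 v=8: → [14,17); WM=6
i=11 t=17 v=3: → [16,19); WM=14; [4,7) fires=5 [8,11) fires=2 [10,13) fires=1
i=12 t=12 v=3: → [12,15),[10,13); WM=14
i=13 t=18 v=6: → [18,21),[16,19); WM=14
i=14 t=18 v=6: → [18,21),[16,19); WM=14
i=15 t=19 v=5: → [18,21); WM=16; [12,15) fires=2
i=16 t=19 v=8: → [18,21); WM=16
i=17 t=17 v=8: → [16,19); WM=16
i=18 t=20 v=5: → [20,23),[18,21); WM=16
i=19 t=21 v=1: → [20,23); WM=18; [14,17) fires=1
i=20 t=12 v=5: DROP (t<18-4); WM=18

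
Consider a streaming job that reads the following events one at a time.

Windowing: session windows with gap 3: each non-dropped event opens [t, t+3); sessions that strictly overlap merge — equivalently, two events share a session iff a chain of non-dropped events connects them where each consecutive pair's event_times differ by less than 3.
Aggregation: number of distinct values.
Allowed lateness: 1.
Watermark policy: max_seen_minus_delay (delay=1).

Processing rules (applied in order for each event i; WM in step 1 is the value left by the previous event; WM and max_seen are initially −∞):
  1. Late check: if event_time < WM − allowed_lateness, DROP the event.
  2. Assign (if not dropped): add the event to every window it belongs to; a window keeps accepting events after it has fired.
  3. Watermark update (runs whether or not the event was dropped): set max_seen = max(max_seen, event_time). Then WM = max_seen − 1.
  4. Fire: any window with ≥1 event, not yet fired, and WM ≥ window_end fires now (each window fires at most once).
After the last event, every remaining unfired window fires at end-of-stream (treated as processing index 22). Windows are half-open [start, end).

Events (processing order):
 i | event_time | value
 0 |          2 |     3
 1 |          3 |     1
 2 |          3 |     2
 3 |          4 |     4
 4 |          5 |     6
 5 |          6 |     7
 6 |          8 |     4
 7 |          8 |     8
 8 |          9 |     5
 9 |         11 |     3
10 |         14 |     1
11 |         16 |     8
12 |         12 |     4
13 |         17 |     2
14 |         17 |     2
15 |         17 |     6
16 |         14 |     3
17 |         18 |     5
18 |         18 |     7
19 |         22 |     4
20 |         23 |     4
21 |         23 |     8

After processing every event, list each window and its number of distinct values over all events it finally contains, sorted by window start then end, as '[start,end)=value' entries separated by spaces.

[2,14)=8 [14,21)=6 [22,26)=2

i=0 t=2 v=3: → [2,5); WM=1
i=1 t=3 v=1: → [2,6); WM=2
i=2 t=3 v=2: → [2,6); WM=2
i=3 t=4 v=4: → [2,7); WM=3
i=4 t=5 v=6: → [2,8); WM=4
i=5 t=6 v=7: → [2,9); WM=5
i=6 t=8 v=4: → [2,11); WM=7
i=7 t=8 v=8: → [2,11); WM=7
i=8 t=9 v=5: → [2,12); WM=8
i=9 t=11 v=3: → [2,14); WM=10
i=10 t=14 v=1: → [14,17); WM=13
i=11 t=16 v=8: → [14,19); WM=15
i=12 t=12 v=4: DROP (t<15-1); WM=15
i=13 t=17 v=2: → [14,20); WM=16
i=14 t=17 v=2: → [14,20); WM=16
i=15 t=17 v=6: → [14,20); WM=16
i=16 t=14 v=3: DROP (t<16-1); WM=16
i=17 t=18 v=5: → [14,21); WM=17
i=18 t=18 v=7: → [14,21); WM=17
i=19 t=22 v=4: → [22,25); WM=21
i=20 t=23 v=4: → [22,26); WM=22
i=21 t=23 v=8: → [22,26); WM=22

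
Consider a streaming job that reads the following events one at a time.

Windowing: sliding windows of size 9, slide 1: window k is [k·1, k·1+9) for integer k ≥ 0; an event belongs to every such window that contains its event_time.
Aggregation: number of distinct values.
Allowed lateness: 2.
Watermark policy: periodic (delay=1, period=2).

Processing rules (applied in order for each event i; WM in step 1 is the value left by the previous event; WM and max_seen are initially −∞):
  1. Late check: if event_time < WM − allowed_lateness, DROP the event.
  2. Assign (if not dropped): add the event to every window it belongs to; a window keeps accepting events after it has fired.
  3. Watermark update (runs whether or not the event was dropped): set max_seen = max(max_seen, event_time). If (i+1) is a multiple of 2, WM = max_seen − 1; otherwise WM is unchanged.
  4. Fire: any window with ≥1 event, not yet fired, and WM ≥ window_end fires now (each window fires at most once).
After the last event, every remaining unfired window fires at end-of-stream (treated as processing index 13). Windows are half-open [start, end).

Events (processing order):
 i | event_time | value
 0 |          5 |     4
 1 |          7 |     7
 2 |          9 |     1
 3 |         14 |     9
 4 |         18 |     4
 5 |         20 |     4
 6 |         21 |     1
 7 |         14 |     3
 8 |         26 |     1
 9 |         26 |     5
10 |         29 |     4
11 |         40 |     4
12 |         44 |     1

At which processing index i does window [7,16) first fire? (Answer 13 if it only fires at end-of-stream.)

i=0 t=5 v=4: → [5,14),[4,13),[3,12),[2,11),[1,10),[0,9); WM=−∞
i=1 t=7 v=7: → [7,16),[6,15),[5,14),[4,13),[3,12),[2,11),[1,10),[0,9); WM=6
i=2 t=9 v=1: → [9,18),[8,17),[7,16),[6,15),[5,14),[4,13),[3,12),[2,11),[1,10); WM=6
i=3 t=14 v=9: → [14,23),[13,22),[12,21),[11,20),[10,19),[9,18),[8,17),[7,16),[6,15); WM=13; [0,9) fires=2 [1,10) fires=3 [2,11) fires=3 [3,12) fires=3 [4,13) fires=3
i=4 t=18 v=4: → [18,27),[17,26),[16,25),[15,24),[14,23),[13,22),[12,21),[11,20),[10,19); WM=13
i=5 t=20 v=4: → [20,29),[19,28),[18,27),[17,26),[16,25),[15,24),[14,23),[13,22),[12,21); WM=19; [5,14) fires=3 [6,15) fires=3 [7,16) fires=3 [8,17) fires=2 [9,18) fires=2 [10,19) fires=2
i=6 t=21 v=1: → [21,30),[20,29),[19,28),[18,27),[17,26),[16,25),[15,24),[14,23),[13,22); WM=19
i=7 t=14 v=3: DROP (t<19-2); WM=20; [11,20) fires=2
i=8 t=26 v=1: → [26,35),[25,34),[24,33),[23,32),[22,31),[21,30),[20,29),[19,28),[18,27); WM=20
i=9 t=26 v=5: → [26,35),[25,34),[24,33),[23,32),[22,31),[21,30),[20,29),[19,28),[18,27); WM=25; [12,21) fires=2 [13,22) fires=3 [14,23) fires=3 [15,24) fires=2 [16,25) fires=2
i=10 t=29 v=4: → [29,38),[28,37),[27,36),[26,35),[25,34),[24,33),[23,32),[22,31),[21,30); WM=25
i=11 t=40 v=4: → [40,49),[39,48),[38,47),[37,46),[36,45),[35,44),[34,43),[33,42),[32,41); WM=39; [17,26) fires=2 [18,27) fires=3 [19,28) fires=3 [20,29) fires=3 [21,30) fires=3 [22,31) fires=3 [23,32) fires=3 [24,33) fires=3 [25,34) fires=3 [26,35) fires=3 [27,36) fires=1 [28,37) fires=1 [29,38) fires=1
i=12 t=44 v=1: → [44,53),[43,52),[42,51),[41,50),[40,49),[39,48),[38,47),[37,46),[36,45); WM=39

5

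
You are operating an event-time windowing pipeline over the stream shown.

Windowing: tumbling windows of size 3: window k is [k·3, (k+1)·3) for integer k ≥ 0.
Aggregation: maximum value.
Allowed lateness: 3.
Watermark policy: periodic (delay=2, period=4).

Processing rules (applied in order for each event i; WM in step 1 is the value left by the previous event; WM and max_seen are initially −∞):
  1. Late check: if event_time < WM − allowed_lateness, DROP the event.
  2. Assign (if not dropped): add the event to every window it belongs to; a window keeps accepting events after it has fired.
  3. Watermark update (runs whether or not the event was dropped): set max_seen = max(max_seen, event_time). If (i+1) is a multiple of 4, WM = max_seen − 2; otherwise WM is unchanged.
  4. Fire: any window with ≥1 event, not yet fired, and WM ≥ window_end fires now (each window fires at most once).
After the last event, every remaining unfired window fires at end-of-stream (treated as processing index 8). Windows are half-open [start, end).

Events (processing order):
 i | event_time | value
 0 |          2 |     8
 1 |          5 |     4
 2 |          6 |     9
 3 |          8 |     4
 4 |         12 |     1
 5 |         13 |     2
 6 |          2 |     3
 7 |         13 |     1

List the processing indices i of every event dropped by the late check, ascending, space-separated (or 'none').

6

i=0 t=2 v=8: → [0,3); WM=−∞
i=1 t=5 v=4: → [3,6); WM=−∞
i=2 t=6 v=9: → [6,9); WM=−∞
i=3 t=8 v=4: → [6,9); WM=6; [0,3) fires=8 [3,6) fires=4
i=4 t=12 v=1: → [12,15); WM=6
i=5 t=13 v=2: → [12,15); WM=6
i=6 t=2 v=3: DROP (t<6-3); WM=6
i=7 t=13 v=1: → [12,15); WM=11; [6,9) fires=9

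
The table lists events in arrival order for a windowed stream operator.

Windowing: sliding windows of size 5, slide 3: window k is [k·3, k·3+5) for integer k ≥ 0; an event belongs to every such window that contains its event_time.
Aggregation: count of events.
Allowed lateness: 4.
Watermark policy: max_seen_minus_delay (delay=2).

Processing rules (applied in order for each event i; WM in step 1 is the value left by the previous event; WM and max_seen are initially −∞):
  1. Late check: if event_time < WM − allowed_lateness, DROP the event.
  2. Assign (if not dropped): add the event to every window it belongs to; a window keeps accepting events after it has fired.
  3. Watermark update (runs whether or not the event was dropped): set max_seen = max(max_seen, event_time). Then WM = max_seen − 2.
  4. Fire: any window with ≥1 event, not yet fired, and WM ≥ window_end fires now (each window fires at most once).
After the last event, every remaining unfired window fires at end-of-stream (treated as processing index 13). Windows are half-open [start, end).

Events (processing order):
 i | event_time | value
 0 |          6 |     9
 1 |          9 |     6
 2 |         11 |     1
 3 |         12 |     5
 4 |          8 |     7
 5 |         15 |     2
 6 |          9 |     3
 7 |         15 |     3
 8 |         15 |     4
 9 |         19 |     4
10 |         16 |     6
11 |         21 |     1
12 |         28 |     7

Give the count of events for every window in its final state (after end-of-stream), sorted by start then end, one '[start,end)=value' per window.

i=0 t=6 v=9: → [6,11),[3,8); WM=4
i=1 t=9 v=6: → [9,14),[6,11); WM=7
i=2 t=11 v=1: → [9,14); WM=9; [3,8) fires=1
i=3 t=12 v=5: → [12,17),[9,14); WM=10
i=4 t=8 v=7: → [6,11); WM=10
i=5 t=15 v=2: → [15,20),[12,17); WM=13; [6,11) fires=3
i=6 t=9 v=3: → [9,14),[6,11); WM=13
i=7 t=15 v=3: → [15,20),[12,17); WM=13
i=8 t=15 v=4: → [15,20),[12,17); WM=13
i=9 t=19 v=4: → [18,23),[15,20); WM=17; [9,14) fires=4 [12,17) fires=4
i=10 t=16 v=6: → [15,20),[12,17); WM=17
i=11 t=21 v=1: → [21,26),[18,23); WM=19
i=12 t=28 v=7: → [27,32),[24,29); WM=26; [15,20) fires=5 [18,23) fires=2 [21,26) fires=1

[3,8)=1 [6,11)=4 [9,14)=4 [12,17)=5 [15,20)=5 [18,23)=2 [21,26)=1 [24,29)=1 [27,32)=1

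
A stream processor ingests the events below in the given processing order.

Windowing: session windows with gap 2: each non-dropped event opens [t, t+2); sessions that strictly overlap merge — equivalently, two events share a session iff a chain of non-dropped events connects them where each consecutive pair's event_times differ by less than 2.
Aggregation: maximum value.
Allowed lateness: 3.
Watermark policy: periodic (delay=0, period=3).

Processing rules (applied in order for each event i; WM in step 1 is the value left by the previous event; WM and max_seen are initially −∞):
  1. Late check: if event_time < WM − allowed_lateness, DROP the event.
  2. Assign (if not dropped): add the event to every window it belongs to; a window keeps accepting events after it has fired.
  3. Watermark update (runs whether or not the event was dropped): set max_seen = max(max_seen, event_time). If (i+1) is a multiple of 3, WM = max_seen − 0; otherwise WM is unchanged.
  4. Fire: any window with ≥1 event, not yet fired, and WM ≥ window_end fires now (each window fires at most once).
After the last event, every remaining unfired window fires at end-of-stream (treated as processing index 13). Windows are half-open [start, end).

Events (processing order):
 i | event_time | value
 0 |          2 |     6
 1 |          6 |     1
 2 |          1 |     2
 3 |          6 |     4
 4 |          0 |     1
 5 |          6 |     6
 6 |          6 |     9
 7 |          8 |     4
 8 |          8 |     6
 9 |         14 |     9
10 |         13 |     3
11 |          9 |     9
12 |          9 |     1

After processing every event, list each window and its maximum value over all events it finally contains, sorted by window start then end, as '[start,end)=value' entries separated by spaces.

i=0 t=2 v=6: → [2,4); WM=−∞
i=1 t=6 v=1: → [6,8); WM=−∞
i=2 t=1 v=2: → [1,4); WM=6
i=3 t=6 v=4: → [6,8); WM=6
i=4 t=0 v=1: DROP (t<6-3); WM=6
i=5 t=6 v=6: → [6,8); WM=6
i=6 t=6 v=9: → [6,8); WM=6
i=7 t=8 v=4: → [8,10); WM=6
i=8 t=8 v=6: → [8,10); WM=8
i=9 t=14 v=9: → [14,16); WM=8
i=10 t=13 v=3: → [13,16); WM=8
i=11 t=9 v=9: → [8,11); WM=14
i=12 t=9 v=1: DROP (t<14-3); WM=14

[1,4)=6 [6,8)=9 [8,11)=9 [13,16)=9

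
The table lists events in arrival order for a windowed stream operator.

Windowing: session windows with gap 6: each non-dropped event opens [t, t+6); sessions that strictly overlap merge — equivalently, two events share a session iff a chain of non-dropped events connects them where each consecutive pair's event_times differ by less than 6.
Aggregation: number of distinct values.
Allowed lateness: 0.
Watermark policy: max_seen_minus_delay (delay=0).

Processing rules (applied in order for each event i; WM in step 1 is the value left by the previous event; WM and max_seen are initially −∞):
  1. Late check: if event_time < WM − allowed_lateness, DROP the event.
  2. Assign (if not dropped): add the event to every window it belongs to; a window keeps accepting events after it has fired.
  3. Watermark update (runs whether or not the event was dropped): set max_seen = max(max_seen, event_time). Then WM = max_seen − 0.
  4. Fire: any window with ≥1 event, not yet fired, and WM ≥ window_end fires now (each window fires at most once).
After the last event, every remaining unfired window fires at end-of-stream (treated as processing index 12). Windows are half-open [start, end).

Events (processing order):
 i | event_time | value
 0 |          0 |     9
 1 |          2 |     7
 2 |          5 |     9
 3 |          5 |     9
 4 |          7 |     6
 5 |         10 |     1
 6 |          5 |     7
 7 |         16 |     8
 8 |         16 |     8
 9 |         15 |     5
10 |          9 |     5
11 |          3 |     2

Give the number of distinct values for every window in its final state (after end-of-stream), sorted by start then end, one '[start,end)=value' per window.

[0,16)=4 [16,22)=1

i=0 t=0 v=9: → [0,6); WM=0
i=1 t=2 v=7: → [0,8); WM=2
i=2 t=5 v=9: → [0,11); WM=5
i=3 t=5 v=9: → [0,11); WM=5
i=4 t=7 v=6: → [0,13); WM=7
i=5 t=10 v=1: → [0,16); WM=10
i=6 t=5 v=7: DROP (t<10-0); WM=10
i=7 t=16 v=8: → [16,22); WM=16
i=8 t=16 v=8: → [16,22); WM=16
i=9 t=15 v=5: DROP (t<16-0); WM=16
i=10 t=9 v=5: DROP (t<16-0); WM=16
i=11 t=3 v=2: DROP (t<16-0); WM=16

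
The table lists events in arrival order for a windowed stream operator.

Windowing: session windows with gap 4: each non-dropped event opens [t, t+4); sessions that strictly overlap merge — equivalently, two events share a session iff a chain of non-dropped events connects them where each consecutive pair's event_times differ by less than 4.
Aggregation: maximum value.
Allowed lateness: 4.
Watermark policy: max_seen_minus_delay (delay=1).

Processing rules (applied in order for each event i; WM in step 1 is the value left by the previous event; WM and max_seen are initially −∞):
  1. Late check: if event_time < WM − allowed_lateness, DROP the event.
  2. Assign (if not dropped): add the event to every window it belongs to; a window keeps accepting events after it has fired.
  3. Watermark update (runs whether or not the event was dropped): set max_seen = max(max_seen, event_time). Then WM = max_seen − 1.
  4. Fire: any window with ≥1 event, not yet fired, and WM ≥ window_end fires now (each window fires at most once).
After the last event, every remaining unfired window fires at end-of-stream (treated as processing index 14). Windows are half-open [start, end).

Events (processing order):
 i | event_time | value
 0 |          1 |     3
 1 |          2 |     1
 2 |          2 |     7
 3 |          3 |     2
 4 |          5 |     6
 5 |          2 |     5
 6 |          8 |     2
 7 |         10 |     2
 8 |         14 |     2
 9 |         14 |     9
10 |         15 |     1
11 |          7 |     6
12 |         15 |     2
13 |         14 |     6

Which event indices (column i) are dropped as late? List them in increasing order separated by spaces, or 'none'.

11

i=0 t=1 v=3: → [1,5); WM=0
i=1 t=2 v=1: → [1,6); WM=1
i=2 t=2 v=7: → [1,6); WM=1
i=3 t=3 v=2: → [1,7); WM=2
i=4 t=5 v=6: → [1,9); WM=4
i=5 t=2 v=5: → [1,9); WM=4
i=6 t=8 v=2: → [1,12); WM=7
i=7 t=10 v=2: → [1,14); WM=9
i=8 t=14 v=2: → [14,18); WM=13
i=9 t=14 v=9: → [14,18); WM=13
i=10 t=15 v=1: → [14,19); WM=14
i=11 t=7 v=6: DROP (t<14-4); WM=14
i=12 t=15 v=2: → [14,19); WM=14
i=13 t=14 v=6: → [14,19); WM=14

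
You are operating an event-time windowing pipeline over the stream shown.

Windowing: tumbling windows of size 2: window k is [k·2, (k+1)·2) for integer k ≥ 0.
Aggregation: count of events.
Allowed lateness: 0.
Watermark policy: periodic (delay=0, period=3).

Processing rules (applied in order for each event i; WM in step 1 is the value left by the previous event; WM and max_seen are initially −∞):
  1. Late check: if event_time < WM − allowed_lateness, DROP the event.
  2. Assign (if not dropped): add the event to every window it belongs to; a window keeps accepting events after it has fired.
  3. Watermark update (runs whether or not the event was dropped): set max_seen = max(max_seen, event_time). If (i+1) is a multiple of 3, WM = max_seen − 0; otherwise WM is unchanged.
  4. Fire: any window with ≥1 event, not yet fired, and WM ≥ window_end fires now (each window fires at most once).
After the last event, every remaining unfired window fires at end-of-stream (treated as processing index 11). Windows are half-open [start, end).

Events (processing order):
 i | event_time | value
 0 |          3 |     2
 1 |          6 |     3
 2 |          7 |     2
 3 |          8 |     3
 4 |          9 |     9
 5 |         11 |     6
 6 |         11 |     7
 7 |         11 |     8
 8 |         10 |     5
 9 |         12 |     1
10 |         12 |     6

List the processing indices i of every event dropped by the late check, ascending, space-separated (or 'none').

8

i=0 t=3 v=2: → [2,4); WM=−∞
i=1 t=6 v=3: → [6,8); WM=−∞
i=2 t=7 v=2: → [6,8); WM=7; [2,4) fires=1
i=3 t=8 v=3: → [8,10); WM=7
i=4 t=9 v=9: → [8,10); WM=7
i=5 t=11 v=6: → [10,12); WM=11; [6,8) fires=2 [8,10) fires=2
i=6 t=11 v=7: → [10,12); WM=11
i=7 t=11 v=8: → [10,12); WM=11
i=8 t=10 v=5: DROP (t<11-0); WM=11
i=9 t=12 v=1: → [12,14); WM=11
i=10 t=12 v=6: → [12,14); WM=11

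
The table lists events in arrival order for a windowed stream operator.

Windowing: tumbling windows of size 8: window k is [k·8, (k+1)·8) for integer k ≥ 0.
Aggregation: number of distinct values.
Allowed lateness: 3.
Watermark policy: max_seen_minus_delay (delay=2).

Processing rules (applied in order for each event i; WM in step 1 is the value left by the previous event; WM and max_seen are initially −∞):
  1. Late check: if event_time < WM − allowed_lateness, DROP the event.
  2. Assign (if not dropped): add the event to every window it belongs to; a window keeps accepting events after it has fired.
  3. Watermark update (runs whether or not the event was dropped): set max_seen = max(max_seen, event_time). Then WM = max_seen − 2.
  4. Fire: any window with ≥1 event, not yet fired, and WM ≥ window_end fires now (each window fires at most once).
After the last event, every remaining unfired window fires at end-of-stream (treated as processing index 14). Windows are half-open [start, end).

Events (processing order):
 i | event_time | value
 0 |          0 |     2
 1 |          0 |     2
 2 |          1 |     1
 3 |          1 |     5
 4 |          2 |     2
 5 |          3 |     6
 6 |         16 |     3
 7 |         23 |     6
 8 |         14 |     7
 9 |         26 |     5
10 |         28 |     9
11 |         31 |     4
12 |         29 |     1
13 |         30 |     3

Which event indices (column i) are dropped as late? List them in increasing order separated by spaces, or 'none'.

8

i=0 t=0 v=2: → [0,8); WM=-2
i=1 t=0 v=2: → [0,8); WM=-2
i=2 t=1 v=1: → [0,8); WM=-1
i=3 t=1 v=5: → [0,8); WM=-1
i=4 t=2 v=2: → [0,8); WM=0
i=5 t=3 v=6: → [0,8); WM=1
i=6 t=16 v=3: → [16,24); WM=14; [0,8) fires=4
i=7 t=23 v=6: → [16,24); WM=21
i=8 t=14 v=7: DROP (t<21-3); WM=21
i=9 t=26 v=5: → [24,32); WM=24; [16,24) fires=2
i=10 t=28 v=9: → [24,32); WM=26
i=11 t=31 v=4: → [24,32); WM=29
i=12 t=29 v=1: → [24,32); WM=29
i=13 t=30 v=3: → [24,32); WM=29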